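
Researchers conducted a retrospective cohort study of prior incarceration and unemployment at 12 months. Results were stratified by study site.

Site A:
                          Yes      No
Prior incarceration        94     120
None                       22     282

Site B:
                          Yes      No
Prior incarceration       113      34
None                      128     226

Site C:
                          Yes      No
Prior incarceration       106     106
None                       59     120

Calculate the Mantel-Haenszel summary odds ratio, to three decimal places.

OR_MH = Σ(aᵢdᵢ/nᵢ) / Σ(bᵢcᵢ/nᵢ), where nᵢ is the stratum total.
Stratum 1 (Site A): n = 518; a·d/n = 94·282/518 = 51.1737; b·c/n = 120·22/518 = 5.0965
Stratum 2 (Site B): n = 501; a·d/n = 113·226/501 = 50.9741; b·c/n = 34·128/501 = 8.6866
Stratum 3 (Site C): n = 391; a·d/n = 106·120/391 = 32.5320; b·c/n = 106·59/391 = 15.9949
OR_MH = (51.1737 + 50.9741 + 32.5320) / (5.0965 + 8.6866 + 15.9949) = 134.6798 / 29.7780 = 4.52279

4.523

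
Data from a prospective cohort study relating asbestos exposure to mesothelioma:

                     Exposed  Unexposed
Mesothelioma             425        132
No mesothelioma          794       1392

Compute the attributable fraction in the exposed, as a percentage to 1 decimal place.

75.2

Reading the table with exposure as columns: a = 425 (Exposed, case), b = 794 (Exposed, non-case), c = 132 (Unexposed, case), d = 1392.
Risk in exposed = 425/1219 = 0.34865; risk in unexposed = 132/1524 = 0.08661.
RR = 0.34865/0.08661 = 4.02528
AR% = (RR − 1)/RR × 100 = (4.02528 − 1)/4.02528 × 100 = 75.1570%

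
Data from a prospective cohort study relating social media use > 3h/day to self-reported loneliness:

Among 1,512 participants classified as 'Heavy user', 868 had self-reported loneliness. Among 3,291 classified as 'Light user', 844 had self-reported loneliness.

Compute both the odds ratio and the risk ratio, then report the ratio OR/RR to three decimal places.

From the description: a = 868, b = 644, c = 844, d = 2447.
OR = (868·2447)/(644·844) = 2123996/543536 = 3.90774
Risk in exposed = 868/1512 = 0.57407; risk in unexposed = 844/3291 = 0.25646; RR = 2.23848
OR/RR = 3.90774 / 2.23848 = 1.74571
The outcome is not rare, so the OR lies further from 1 than the RR.

1.746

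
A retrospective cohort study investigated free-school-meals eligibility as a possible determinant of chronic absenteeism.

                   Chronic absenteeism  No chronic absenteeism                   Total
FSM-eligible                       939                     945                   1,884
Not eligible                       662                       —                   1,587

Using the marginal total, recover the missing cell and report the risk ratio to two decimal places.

The missing cell is in the unexposed row: 1587 − 662 = 925.
So a = 939, b = 945, c = 662, d = 925.
RR = [a/(a+b)] / [c/(c+d)] = (939/1884) / (662/1587) = 0.49841/0.41714 = 1.19482

1.19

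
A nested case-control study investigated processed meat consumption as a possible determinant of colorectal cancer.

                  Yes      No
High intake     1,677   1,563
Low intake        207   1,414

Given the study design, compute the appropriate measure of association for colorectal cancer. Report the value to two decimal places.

Cells: a = 1677, b = 1563, c = 207, d = 1414.
This is a nested case-control study: participants were sampled on outcome status, so risks in the source population cannot be estimated directly — relative risk is not valid here. The odds ratio is the appropriate measure.
OR = (a·d)/(b·c) = (1677 × 1414) / (1563 × 207) = 2371278 / 323541 = 7.32914

7.33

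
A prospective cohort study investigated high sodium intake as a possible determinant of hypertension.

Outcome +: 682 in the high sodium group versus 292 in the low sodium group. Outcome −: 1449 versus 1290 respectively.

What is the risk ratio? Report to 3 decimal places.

1.734

From the description: a = 682, b = 1449, c = 292, d = 1290.
Risk in exposed = 682/2131 = 0.32004; risk in unexposed = 292/1582 = 0.18458.
RR = 0.32004 / 0.18458 = 1.73390
The risk among the exposed is 1.73 times that among the unexposed.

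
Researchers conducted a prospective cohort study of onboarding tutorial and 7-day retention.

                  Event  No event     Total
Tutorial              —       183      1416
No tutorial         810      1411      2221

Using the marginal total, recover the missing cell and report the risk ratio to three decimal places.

2.388

The missing cell is in the exposed row: 1416 − 183 = 1233.
So a = 1233, b = 183, c = 810, d = 1411.
RR = [a/(a+b)] / [c/(c+d)] = (1233/1416) / (810/2221) = 0.87076/0.36470 = 2.38761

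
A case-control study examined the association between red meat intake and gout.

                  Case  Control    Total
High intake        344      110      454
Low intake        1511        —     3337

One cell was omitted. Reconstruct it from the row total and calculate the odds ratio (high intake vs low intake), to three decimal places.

The missing cell is in the unexposed row: 3337 − 1511 = 1826.
So a = 344, b = 110, c = 1511, d = 1826.
OR = (a·d)/(b·c) = (344 × 1826) / (110 × 1511) = 628144 / 166210 = 3.77922

3.779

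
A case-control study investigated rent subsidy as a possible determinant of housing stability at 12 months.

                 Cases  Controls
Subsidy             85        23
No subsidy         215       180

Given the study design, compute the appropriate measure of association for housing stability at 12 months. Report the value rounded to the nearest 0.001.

Cells: a = 85, b = 23, c = 215, d = 180.
This is a case-control study: participants were sampled on outcome status, so risks in the source population cannot be estimated directly — relative risk is not valid here. The odds ratio is the appropriate measure.
OR = (a·d)/(b·c) = (85 × 180) / (23 × 215) = 15300 / 4945 = 3.09403

3.094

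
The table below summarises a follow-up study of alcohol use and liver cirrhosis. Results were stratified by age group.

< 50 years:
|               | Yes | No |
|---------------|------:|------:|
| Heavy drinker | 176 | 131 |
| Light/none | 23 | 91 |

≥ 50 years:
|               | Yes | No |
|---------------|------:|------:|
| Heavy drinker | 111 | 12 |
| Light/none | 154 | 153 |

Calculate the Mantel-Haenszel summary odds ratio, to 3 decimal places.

OR_MH = Σ(aᵢdᵢ/nᵢ) / Σ(bᵢcᵢ/nᵢ), where nᵢ is the stratum total.
Stratum 1 (< 50 years): n = 421; a·d/n = 176·91/421 = 38.0428; b·c/n = 131·23/421 = 7.1568
Stratum 2 (≥ 50 years): n = 430; a·d/n = 111·153/430 = 39.4953; b·c/n = 12·154/430 = 4.2977
OR_MH = (38.0428 + 39.4953) / (7.1568 + 4.2977) = 77.5381 / 11.4544 = 6.76926

6.769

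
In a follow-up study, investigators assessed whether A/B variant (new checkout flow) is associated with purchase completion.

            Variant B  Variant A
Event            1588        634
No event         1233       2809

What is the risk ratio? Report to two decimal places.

Reading the table with exposure as columns: a = 1588 (Variant B, case), b = 1233 (Variant B, non-case), c = 634 (Variant A, case), d = 2809.
Risk in exposed = 1588/2821 = 0.56292; risk in unexposed = 634/3443 = 0.18414.
RR = 0.56292 / 0.18414 = 3.05700
The risk among the exposed is 3.06 times that among the unexposed.

3.06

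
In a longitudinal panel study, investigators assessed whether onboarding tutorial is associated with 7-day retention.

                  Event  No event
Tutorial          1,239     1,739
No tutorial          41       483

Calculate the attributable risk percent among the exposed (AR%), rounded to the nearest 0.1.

81.2

Cells: a = 1239, b = 1739, c = 41, d = 483.
Risk in exposed = 1239/2978 = 0.41605; risk in unexposed = 41/524 = 0.07824.
RR = 0.41605/0.07824 = 5.31734
AR% = (RR − 1)/RR × 100 = (5.31734 − 1)/5.31734 × 100 = 81.1936%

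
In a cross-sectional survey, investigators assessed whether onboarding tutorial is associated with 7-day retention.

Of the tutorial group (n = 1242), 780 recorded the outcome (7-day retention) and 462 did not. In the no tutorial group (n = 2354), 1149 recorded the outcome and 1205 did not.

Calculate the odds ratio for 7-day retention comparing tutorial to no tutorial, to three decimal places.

From the description: a = 780, b = 462, c = 1149, d = 1205.
OR = (a·d)/(b·c) = (780 × 1205) / (462 × 1149) = 939900 / 530838 = 1.77060
The odds of 7-day retention are about 1.77 times as high in the tutorial group.

1.771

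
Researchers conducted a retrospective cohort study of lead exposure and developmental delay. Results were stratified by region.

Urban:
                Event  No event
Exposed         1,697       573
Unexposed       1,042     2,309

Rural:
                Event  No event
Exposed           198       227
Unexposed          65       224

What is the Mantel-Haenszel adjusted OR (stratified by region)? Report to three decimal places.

5.983

OR_MH = Σ(aᵢdᵢ/nᵢ) / Σ(bᵢcᵢ/nᵢ), where nᵢ is the stratum total.
Stratum 1 (Urban): n = 5621; a·d/n = 1697·2309/5621 = 697.0954; b·c/n = 573·1042/5621 = 106.2206
Stratum 2 (Rural): n = 714; a·d/n = 198·224/714 = 62.1176; b·c/n = 227·65/714 = 20.6653
OR_MH = (697.0954 + 62.1176) / (106.2206 + 20.6653) = 759.2130 / 126.8859 = 5.98343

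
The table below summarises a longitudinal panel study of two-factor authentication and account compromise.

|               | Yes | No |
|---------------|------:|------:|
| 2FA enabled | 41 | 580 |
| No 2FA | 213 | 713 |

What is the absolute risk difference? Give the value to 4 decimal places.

Cells: a = 41, b = 580, c = 213, d = 713.
Risk in exposed = 41/621 = 0.066023; risk in unexposed = 213/926 = 0.230022.
Risk difference = 0.066023 − 0.230022 = -0.163999

-0.1640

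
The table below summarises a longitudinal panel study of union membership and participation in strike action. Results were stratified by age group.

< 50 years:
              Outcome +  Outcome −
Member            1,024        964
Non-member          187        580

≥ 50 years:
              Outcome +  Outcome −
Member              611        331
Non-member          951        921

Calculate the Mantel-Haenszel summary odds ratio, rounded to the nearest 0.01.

OR_MH = Σ(aᵢdᵢ/nᵢ) / Σ(bᵢcᵢ/nᵢ), where nᵢ is the stratum total.
Stratum 1 (< 50 years): n = 2755; a·d/n = 1024·580/2755 = 215.5789; b·c/n = 964·187/2755 = 65.4330
Stratum 2 (≥ 50 years): n = 2814; a·d/n = 611·921/2814 = 199.9755; b·c/n = 331·951/2814 = 111.8625
OR_MH = (215.5789 + 199.9755) / (65.4330 + 111.8625) = 415.5544 / 177.2955 = 2.34385

2.34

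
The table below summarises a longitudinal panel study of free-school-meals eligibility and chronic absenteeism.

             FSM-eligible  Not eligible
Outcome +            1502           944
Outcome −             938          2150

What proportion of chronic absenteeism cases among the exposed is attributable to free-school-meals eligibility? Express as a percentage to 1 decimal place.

Reading the table with exposure as columns: a = 1502 (FSM-eligible, case), b = 938 (FSM-eligible, non-case), c = 944 (Not eligible, case), d = 2150.
Risk in exposed = 1502/2440 = 0.61557; risk in unexposed = 944/3094 = 0.30511.
RR = 0.61557/0.30511 = 2.01757
AR% = (RR − 1)/RR × 100 = (2.01757 − 1)/2.01757 × 100 = 50.4354%

50.4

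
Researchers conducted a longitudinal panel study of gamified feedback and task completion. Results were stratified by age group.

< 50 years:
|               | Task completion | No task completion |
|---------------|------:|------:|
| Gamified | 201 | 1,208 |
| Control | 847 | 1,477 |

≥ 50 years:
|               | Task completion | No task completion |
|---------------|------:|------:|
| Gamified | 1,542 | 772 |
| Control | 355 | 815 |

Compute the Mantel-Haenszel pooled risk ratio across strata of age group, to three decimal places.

RR_MH = Σ(aᵢ·n₀ᵢ/nᵢ) / Σ(cᵢ·n₁ᵢ/nᵢ), with n₁ᵢ = aᵢ+bᵢ (exposed), n₀ᵢ = cᵢ+dᵢ (unexposed), nᵢ = n₁ᵢ+n₀ᵢ.
Stratum 1 (< 50 years): n₁ = 1409, n₀ = 2324, n = 3733; a·n₀/n = 201·2324/3733 = 125.1337; c·n₁/n = 847·1409/3733 = 319.6954
Stratum 2 (≥ 50 years): n₁ = 2314, n₀ = 1170, n = 3484; a·n₀/n = 1542·1170/3484 = 517.8358; c·n₁/n = 355·2314/3484 = 235.7836
RR_MH = (125.1337 + 517.8358) / (319.6954 + 235.7836) = 642.9695 / 555.4790 = 1.15750

1.158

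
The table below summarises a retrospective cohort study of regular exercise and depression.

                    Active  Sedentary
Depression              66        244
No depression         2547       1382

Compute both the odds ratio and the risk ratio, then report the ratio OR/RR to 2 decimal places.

Reading the table with exposure as columns: a = 66 (Active, case), b = 2547 (Active, non-case), c = 244 (Sedentary, case), d = 1382.
OR = (66·1382)/(2547·244) = 91212/621468 = 0.14677
Risk in exposed = 66/2613 = 0.02526; risk in unexposed = 244/1626 = 0.15006; RR = 0.16832
OR/RR = 0.14677 / 0.16832 = 0.87196
The outcome is not rare, so the OR lies further from 1 than the RR.

0.87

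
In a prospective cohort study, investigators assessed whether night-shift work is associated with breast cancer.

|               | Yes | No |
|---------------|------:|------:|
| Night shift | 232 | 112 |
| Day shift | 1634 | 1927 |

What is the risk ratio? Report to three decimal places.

1.470

Cells: a = 232, b = 112, c = 1634, d = 1927.
Risk in exposed = 232/344 = 0.67442; risk in unexposed = 1634/3561 = 0.45886.
RR = 0.67442 / 0.45886 = 1.46977
The risk among the exposed is 1.47 times that among the unexposed.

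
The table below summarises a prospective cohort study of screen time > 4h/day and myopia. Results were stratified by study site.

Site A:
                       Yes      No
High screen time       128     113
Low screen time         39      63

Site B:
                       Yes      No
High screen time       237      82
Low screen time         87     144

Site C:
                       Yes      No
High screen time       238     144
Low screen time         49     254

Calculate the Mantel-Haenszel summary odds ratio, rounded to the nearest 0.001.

OR_MH = Σ(aᵢdᵢ/nᵢ) / Σ(bᵢcᵢ/nᵢ), where nᵢ is the stratum total.
Stratum 1 (Site A): n = 343; a·d/n = 128·63/343 = 23.5102; b·c/n = 113·39/343 = 12.8484
Stratum 2 (Site B): n = 550; a·d/n = 237·144/550 = 62.0509; b·c/n = 82·87/550 = 12.9709
Stratum 3 (Site C): n = 685; a·d/n = 238·254/685 = 88.2511; b·c/n = 144·49/685 = 10.3007
OR_MH = (23.5102 + 62.0509 + 88.2511) / (12.8484 + 12.9709 + 10.3007) = 173.8122 / 36.1200 = 4.81207

4.812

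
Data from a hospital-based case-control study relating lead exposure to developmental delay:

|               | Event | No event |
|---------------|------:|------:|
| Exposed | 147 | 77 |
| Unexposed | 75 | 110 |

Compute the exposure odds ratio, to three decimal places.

2.800

Cells: a = 147, b = 77, c = 75, d = 110.
OR = (a·d)/(b·c) = (147 × 110) / (77 × 75) = 16170 / 5775 = 2.80000
The odds of developmental delay are about 2.80 times as high in the exposed group.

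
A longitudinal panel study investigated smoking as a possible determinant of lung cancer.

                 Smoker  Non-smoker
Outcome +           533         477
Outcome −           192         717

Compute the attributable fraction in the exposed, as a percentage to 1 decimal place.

Reading the table with exposure as columns: a = 533 (Smoker, case), b = 192 (Smoker, non-case), c = 477 (Non-smoker, case), d = 717.
Risk in exposed = 533/725 = 0.73517; risk in unexposed = 477/1194 = 0.39950.
RR = 0.73517/0.39950 = 1.84024
AR% = (RR − 1)/RR × 100 = (1.84024 − 1)/1.84024 × 100 = 45.6593%

45.7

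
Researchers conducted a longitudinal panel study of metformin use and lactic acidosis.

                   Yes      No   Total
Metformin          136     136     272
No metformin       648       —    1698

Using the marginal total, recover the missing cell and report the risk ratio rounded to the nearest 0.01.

1.31

The missing cell is in the unexposed row: 1698 − 648 = 1050.
So a = 136, b = 136, c = 648, d = 1050.
RR = [a/(a+b)] / [c/(c+d)] = (136/272) / (648/1698) = 0.50000/0.38163 = 1.31019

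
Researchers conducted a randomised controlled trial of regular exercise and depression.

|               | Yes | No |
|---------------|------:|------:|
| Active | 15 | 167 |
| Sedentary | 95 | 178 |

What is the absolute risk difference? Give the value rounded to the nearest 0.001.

-0.266

Cells: a = 15, b = 167, c = 95, d = 178.
Risk in exposed = 15/182 = 0.082418; risk in unexposed = 95/273 = 0.347985.
Risk difference = 0.082418 − 0.347985 = -0.265568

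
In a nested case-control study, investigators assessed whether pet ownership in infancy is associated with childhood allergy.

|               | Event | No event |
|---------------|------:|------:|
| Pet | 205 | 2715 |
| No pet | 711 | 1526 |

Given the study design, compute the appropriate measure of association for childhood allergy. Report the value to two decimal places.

Cells: a = 205, b = 2715, c = 711, d = 1526.
This is a nested case-control study: participants were sampled on outcome status, so risks in the source population cannot be estimated directly — relative risk is not valid here. The odds ratio is the appropriate measure.
OR = (a·d)/(b·c) = (205 × 1526) / (2715 × 711) = 312830 / 1930365 = 0.16206

0.16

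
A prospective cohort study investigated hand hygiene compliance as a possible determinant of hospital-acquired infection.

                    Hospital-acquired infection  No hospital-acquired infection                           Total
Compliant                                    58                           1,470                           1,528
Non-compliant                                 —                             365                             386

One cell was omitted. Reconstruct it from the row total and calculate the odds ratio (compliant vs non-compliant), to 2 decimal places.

The missing cell is in the unexposed row: 386 − 365 = 21.
So a = 58, b = 1470, c = 21, d = 365.
OR = (a·d)/(b·c) = (58 × 365) / (1470 × 21) = 21170 / 30870 = 0.68578

0.69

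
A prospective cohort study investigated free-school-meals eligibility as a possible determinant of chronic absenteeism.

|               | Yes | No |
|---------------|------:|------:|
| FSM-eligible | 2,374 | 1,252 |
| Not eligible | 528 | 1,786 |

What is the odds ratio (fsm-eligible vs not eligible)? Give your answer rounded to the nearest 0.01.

6.41

Cells: a = 2374, b = 1252, c = 528, d = 1786.
OR = (a·d)/(b·c) = (2374 × 1786) / (1252 × 528) = 4239964 / 661056 = 6.41393
The odds of chronic absenteeism are about 6.41 times as high in the fsm-eligible group.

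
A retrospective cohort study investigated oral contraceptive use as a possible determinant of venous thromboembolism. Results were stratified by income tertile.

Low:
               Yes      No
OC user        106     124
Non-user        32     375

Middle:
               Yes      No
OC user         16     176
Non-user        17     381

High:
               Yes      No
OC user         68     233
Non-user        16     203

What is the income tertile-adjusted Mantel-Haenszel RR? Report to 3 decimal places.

4.067

RR_MH = Σ(aᵢ·n₀ᵢ/nᵢ) / Σ(cᵢ·n₁ᵢ/nᵢ), with n₁ᵢ = aᵢ+bᵢ (exposed), n₀ᵢ = cᵢ+dᵢ (unexposed), nᵢ = n₁ᵢ+n₀ᵢ.
Stratum 1 (Low): n₁ = 230, n₀ = 407, n = 637; a·n₀/n = 106·407/637 = 67.7268; c·n₁/n = 32·230/637 = 11.5542
Stratum 2 (Middle): n₁ = 192, n₀ = 398, n = 590; a·n₀/n = 16·398/590 = 10.7932; c·n₁/n = 17·192/590 = 5.5322
Stratum 3 (High): n₁ = 301, n₀ = 219, n = 520; a·n₀/n = 68·219/520 = 28.6385; c·n₁/n = 16·301/520 = 9.2615
RR_MH = (67.7268 + 10.7932 + 28.6385) / (11.5542 + 5.5322 + 9.2615) = 107.1585 / 26.3479 = 4.06706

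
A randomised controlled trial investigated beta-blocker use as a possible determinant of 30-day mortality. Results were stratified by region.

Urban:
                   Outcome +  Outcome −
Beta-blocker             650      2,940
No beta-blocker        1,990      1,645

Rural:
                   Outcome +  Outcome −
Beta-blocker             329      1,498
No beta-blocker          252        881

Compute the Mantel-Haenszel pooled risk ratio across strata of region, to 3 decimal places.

RR_MH = Σ(aᵢ·n₀ᵢ/nᵢ) / Σ(cᵢ·n₁ᵢ/nᵢ), with n₁ᵢ = aᵢ+bᵢ (exposed), n₀ᵢ = cᵢ+dᵢ (unexposed), nᵢ = n₁ᵢ+n₀ᵢ.
Stratum 1 (Urban): n₁ = 3590, n₀ = 3635, n = 7225; a·n₀/n = 650·3635/7225 = 327.0242; c·n₁/n = 1990·3590/7225 = 988.8028
Stratum 2 (Rural): n₁ = 1827, n₀ = 1133, n = 2960; a·n₀/n = 329·1133/2960 = 125.9314; c·n₁/n = 252·1827/2960 = 155.5419
RR_MH = (327.0242 + 125.9314) / (988.8028 + 155.5419) = 452.9556 / 1144.3447 = 0.39582

0.396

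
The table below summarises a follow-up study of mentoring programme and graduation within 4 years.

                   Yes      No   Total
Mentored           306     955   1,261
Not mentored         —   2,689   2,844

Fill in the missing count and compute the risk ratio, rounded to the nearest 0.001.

4.453

The missing cell is in the unexposed row: 2844 − 2689 = 155.
So a = 306, b = 955, c = 155, d = 2689.
RR = [a/(a+b)] / [c/(c+d)] = (306/1261) / (155/2844) = 0.24266/0.05450 = 4.45250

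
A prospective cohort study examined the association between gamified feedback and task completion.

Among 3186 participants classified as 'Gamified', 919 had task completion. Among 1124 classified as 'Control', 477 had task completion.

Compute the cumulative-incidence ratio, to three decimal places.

0.680

From the description: a = 919, b = 2267, c = 477, d = 647.
Risk in exposed = 919/3186 = 0.28845; risk in unexposed = 477/1124 = 0.42438.
RR = 0.28845 / 0.42438 = 0.67970
The risk is 32% lower among the exposed than among the unexposed.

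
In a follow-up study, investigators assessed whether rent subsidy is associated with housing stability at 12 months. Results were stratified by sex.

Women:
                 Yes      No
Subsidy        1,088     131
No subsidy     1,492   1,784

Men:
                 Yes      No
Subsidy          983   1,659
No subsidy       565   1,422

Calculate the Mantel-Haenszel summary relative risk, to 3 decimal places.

1.671

RR_MH = Σ(aᵢ·n₀ᵢ/nᵢ) / Σ(cᵢ·n₁ᵢ/nᵢ), with n₁ᵢ = aᵢ+bᵢ (exposed), n₀ᵢ = cᵢ+dᵢ (unexposed), nᵢ = n₁ᵢ+n₀ᵢ.
Stratum 1 (Women): n₁ = 1219, n₀ = 3276, n = 4495; a·n₀/n = 1088·3276/4495 = 792.9451; c·n₁/n = 1492·1219/4495 = 404.6158
Stratum 2 (Men): n₁ = 2642, n₀ = 1987, n = 4629; a·n₀/n = 983·1987/4629 = 421.9531; c·n₁/n = 565·2642/4629 = 322.4735
RR_MH = (792.9451 + 421.9531) / (404.6158 + 322.4735) = 1214.8982 / 727.0893 = 1.67091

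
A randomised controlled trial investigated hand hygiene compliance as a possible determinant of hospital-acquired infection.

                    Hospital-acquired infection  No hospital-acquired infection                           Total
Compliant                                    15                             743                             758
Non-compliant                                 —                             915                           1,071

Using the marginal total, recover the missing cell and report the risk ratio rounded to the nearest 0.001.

0.136

The missing cell is in the unexposed row: 1071 − 915 = 156.
So a = 15, b = 743, c = 156, d = 915.
RR = [a/(a+b)] / [c/(c+d)] = (15/758) / (156/1071) = 0.01979/0.14566 = 0.13586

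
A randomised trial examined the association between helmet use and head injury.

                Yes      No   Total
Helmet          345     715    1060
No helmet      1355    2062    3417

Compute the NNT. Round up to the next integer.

Risk in treated group = 345/1060 = 0.32547; risk in control = 1355/3417 = 0.39655.
Absolute risk reduction = 0.39655 − 0.32547 = 0.07107
NNT = 1 / ARR = 1 / 0.07107 = 14.070 → round up → 15

15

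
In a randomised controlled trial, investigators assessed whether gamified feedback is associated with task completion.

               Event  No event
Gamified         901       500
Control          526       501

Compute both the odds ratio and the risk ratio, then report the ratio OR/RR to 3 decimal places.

1.367

Cells: a = 901, b = 500, c = 526, d = 501.
OR = (901·501)/(500·526) = 451401/263000 = 1.71635
Risk in exposed = 901/1401 = 0.64311; risk in unexposed = 526/1027 = 0.51217; RR = 1.25566
OR/RR = 1.71635 / 1.25566 = 1.36690
The outcome is not rare, so the OR lies further from 1 than the RR.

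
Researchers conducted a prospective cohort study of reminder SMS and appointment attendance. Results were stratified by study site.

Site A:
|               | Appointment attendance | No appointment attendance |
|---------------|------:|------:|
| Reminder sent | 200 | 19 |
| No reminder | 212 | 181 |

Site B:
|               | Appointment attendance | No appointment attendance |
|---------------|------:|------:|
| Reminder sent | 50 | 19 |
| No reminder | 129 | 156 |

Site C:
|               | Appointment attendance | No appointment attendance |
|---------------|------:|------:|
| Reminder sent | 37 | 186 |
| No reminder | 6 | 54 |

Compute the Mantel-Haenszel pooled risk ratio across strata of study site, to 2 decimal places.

1.67

RR_MH = Σ(aᵢ·n₀ᵢ/nᵢ) / Σ(cᵢ·n₁ᵢ/nᵢ), with n₁ᵢ = aᵢ+bᵢ (exposed), n₀ᵢ = cᵢ+dᵢ (unexposed), nᵢ = n₁ᵢ+n₀ᵢ.
Stratum 1 (Site A): n₁ = 219, n₀ = 393, n = 612; a·n₀/n = 200·393/612 = 128.4314; c·n₁/n = 212·219/612 = 75.8627
Stratum 2 (Site B): n₁ = 69, n₀ = 285, n = 354; a·n₀/n = 50·285/354 = 40.2542; c·n₁/n = 129·69/354 = 25.1441
Stratum 3 (Site C): n₁ = 223, n₀ = 60, n = 283; a·n₀/n = 37·60/283 = 7.8445; c·n₁/n = 6·223/283 = 4.7279
RR_MH = (128.4314 + 40.2542 + 7.8445) / (75.8627 + 25.1441 + 4.7279) = 176.5301 / 105.7347 = 1.66956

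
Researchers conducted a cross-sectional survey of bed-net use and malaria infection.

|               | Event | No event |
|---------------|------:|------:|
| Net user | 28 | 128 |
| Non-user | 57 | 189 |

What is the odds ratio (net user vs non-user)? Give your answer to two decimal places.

Cells: a = 28, b = 128, c = 57, d = 189.
OR = (a·d)/(b·c) = (28 × 189) / (128 × 57) = 5292 / 7296 = 0.72533
Exposure is associated with lower odds of malaria infection (OR = 0.73 < 1).

0.73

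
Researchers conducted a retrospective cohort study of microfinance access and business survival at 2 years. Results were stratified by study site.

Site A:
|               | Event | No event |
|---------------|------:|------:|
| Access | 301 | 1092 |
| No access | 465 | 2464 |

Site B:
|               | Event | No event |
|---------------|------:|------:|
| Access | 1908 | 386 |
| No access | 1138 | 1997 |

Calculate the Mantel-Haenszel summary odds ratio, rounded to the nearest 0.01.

OR_MH = Σ(aᵢdᵢ/nᵢ) / Σ(bᵢcᵢ/nᵢ), where nᵢ is the stratum total.
Stratum 1 (Site A): n = 4322; a·d/n = 301·2464/4322 = 171.6020; b·c/n = 1092·465/4322 = 117.4873
Stratum 2 (Site B): n = 5429; a·d/n = 1908·1997/5429 = 701.8375; b·c/n = 386·1138/5429 = 80.9114
OR_MH = (171.6020 + 701.8375) / (117.4873 + 80.9114) = 873.4396 / 198.3987 = 4.40245

4.40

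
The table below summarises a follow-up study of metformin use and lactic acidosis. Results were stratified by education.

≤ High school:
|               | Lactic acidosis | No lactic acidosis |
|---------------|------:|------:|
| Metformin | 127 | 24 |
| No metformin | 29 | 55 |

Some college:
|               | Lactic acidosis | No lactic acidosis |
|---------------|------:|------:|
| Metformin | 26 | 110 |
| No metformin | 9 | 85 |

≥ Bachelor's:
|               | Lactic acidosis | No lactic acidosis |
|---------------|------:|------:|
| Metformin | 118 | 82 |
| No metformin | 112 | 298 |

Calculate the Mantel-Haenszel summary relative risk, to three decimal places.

RR_MH = Σ(aᵢ·n₀ᵢ/nᵢ) / Σ(cᵢ·n₁ᵢ/nᵢ), with n₁ᵢ = aᵢ+bᵢ (exposed), n₀ᵢ = cᵢ+dᵢ (unexposed), nᵢ = n₁ᵢ+n₀ᵢ.
Stratum 1 (≤ High school): n₁ = 151, n₀ = 84, n = 235; a·n₀/n = 127·84/235 = 45.3957; c·n₁/n = 29·151/235 = 18.6340
Stratum 2 (Some college): n₁ = 136, n₀ = 94, n = 230; a·n₀/n = 26·94/230 = 10.6261; c·n₁/n = 9·136/230 = 5.3217
Stratum 3 (≥ Bachelor's): n₁ = 200, n₀ = 410, n = 610; a·n₀/n = 118·410/610 = 79.3115; c·n₁/n = 112·200/610 = 36.7213
RR_MH = (45.3957 + 10.6261 + 79.3115) / (18.6340 + 5.3217 + 36.7213) = 135.3333 / 60.6771 = 2.23039

2.230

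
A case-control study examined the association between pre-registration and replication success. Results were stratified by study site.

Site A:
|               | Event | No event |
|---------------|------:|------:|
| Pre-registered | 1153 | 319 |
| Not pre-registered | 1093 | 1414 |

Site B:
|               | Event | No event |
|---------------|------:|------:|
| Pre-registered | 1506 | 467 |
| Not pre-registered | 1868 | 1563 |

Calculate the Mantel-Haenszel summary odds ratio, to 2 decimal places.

3.39

OR_MH = Σ(aᵢdᵢ/nᵢ) / Σ(bᵢcᵢ/nᵢ), where nᵢ is the stratum total.
Stratum 1 (Site A): n = 3979; a·d/n = 1153·1414/3979 = 409.7366; b·c/n = 319·1093/3979 = 87.6268
Stratum 2 (Site B): n = 5404; a·d/n = 1506·1563/5404 = 435.5807; b·c/n = 467·1868/5404 = 161.4278
OR_MH = (409.7366 + 435.5807) / (87.6268 + 161.4278) = 845.3173 / 249.0546 = 3.39410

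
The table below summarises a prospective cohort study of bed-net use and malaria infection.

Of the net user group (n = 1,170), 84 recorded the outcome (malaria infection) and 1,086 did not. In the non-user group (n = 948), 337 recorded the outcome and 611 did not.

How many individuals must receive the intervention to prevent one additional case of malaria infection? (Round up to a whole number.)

Risk in treated group = 84/1170 = 0.07179; risk in control = 337/948 = 0.35549.
Absolute risk reduction = 0.35549 − 0.07179 = 0.28369
NNT = 1 / ARR = 1 / 0.28369 = 3.525 → round up → 4

4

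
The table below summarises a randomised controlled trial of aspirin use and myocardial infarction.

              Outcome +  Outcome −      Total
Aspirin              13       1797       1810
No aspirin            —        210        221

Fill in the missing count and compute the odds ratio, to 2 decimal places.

0.14

The missing cell is in the unexposed row: 221 − 210 = 11.
So a = 13, b = 1797, c = 11, d = 210.
OR = (a·d)/(b·c) = (13 × 210) / (1797 × 11) = 2730 / 19767 = 0.13811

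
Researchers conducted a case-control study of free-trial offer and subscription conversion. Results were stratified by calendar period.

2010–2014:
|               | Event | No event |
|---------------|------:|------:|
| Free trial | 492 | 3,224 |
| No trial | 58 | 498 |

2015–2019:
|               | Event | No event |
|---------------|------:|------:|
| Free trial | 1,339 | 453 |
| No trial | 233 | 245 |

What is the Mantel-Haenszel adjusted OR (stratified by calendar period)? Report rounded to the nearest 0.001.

OR_MH = Σ(aᵢdᵢ/nᵢ) / Σ(bᵢcᵢ/nᵢ), where nᵢ is the stratum total.
Stratum 1 (2010–2014): n = 4272; a·d/n = 492·498/4272 = 57.3539; b·c/n = 3224·58/4272 = 43.7715
Stratum 2 (2015–2019): n = 2270; a·d/n = 1339·245/2270 = 144.5176; b·c/n = 453·233/2270 = 46.4974
OR_MH = (57.3539 + 144.5176) / (43.7715 + 46.4974) = 201.8716 / 90.2689 = 2.23634

2.236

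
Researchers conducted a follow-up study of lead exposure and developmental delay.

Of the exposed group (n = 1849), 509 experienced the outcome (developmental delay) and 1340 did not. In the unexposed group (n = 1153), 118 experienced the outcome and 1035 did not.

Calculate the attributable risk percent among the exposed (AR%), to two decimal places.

From the description: a = 509, b = 1340, c = 118, d = 1035.
Risk in exposed = 509/1849 = 0.27528; risk in unexposed = 118/1153 = 0.10234.
RR = 0.27528/0.10234 = 2.68985
AR% = (RR − 1)/RR × 100 = (2.68985 − 1)/2.68985 × 100 = 62.8232%

62.82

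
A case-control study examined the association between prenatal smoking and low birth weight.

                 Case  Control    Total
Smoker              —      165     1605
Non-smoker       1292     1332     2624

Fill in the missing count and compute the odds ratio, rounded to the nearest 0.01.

The missing cell is in the exposed row: 1605 − 165 = 1440.
So a = 1440, b = 165, c = 1292, d = 1332.
OR = (a·d)/(b·c) = (1440 × 1332) / (165 × 1292) = 1918080 / 213180 = 8.99747

9.00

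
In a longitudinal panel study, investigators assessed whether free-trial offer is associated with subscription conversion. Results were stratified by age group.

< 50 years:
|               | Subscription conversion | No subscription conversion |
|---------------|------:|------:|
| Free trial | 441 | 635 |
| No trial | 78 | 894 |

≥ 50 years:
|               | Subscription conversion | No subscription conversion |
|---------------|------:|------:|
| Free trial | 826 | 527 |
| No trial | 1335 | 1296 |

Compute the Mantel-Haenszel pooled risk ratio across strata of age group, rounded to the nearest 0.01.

1.53

RR_MH = Σ(aᵢ·n₀ᵢ/nᵢ) / Σ(cᵢ·n₁ᵢ/nᵢ), with n₁ᵢ = aᵢ+bᵢ (exposed), n₀ᵢ = cᵢ+dᵢ (unexposed), nᵢ = n₁ᵢ+n₀ᵢ.
Stratum 1 (< 50 years): n₁ = 1076, n₀ = 972, n = 2048; a·n₀/n = 441·972/2048 = 209.3027; c·n₁/n = 78·1076/2048 = 40.9805
Stratum 2 (≥ 50 years): n₁ = 1353, n₀ = 2631, n = 3984; a·n₀/n = 826·2631/3984 = 545.4834; c·n₁/n = 1335·1353/3984 = 453.3773
RR_MH = (209.3027 + 545.4834) / (40.9805 + 453.3773) = 754.7862 / 494.3577 = 1.52680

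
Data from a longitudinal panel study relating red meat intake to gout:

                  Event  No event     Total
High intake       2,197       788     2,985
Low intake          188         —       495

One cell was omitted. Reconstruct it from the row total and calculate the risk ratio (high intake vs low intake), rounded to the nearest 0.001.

The missing cell is in the unexposed row: 495 − 188 = 307.
So a = 2197, b = 788, c = 188, d = 307.
RR = [a/(a+b)] / [c/(c+d)] = (2197/2985) / (188/495) = 0.73601/0.37980 = 1.93791

1.938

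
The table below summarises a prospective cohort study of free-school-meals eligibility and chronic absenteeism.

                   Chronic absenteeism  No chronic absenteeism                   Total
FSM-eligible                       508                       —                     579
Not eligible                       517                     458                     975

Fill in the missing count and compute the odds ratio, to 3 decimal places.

6.338

The missing cell is in the exposed row: 579 − 508 = 71.
So a = 508, b = 71, c = 517, d = 458.
OR = (a·d)/(b·c) = (508 × 458) / (71 × 517) = 232664 / 36707 = 6.33841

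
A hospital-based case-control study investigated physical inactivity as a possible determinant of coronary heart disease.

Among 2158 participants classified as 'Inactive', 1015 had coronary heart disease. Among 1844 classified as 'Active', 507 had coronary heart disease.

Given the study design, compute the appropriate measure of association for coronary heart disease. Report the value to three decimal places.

From the description: a = 1015, b = 1143, c = 507, d = 1337.
This is a hospital-based case-control study: participants were sampled on outcome status, so risks in the source population cannot be estimated directly — relative risk is not valid here. The odds ratio is the appropriate measure.
OR = (a·d)/(b·c) = (1015 × 1337) / (1143 × 507) = 1357055 / 579501 = 2.34176

2.342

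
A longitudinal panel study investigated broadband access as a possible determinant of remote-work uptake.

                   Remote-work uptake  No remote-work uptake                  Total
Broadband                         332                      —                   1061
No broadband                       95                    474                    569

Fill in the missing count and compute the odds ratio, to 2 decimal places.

2.27

The missing cell is in the exposed row: 1061 − 332 = 729.
So a = 332, b = 729, c = 95, d = 474.
OR = (a·d)/(b·c) = (332 × 474) / (729 × 95) = 157368 / 69255 = 2.27230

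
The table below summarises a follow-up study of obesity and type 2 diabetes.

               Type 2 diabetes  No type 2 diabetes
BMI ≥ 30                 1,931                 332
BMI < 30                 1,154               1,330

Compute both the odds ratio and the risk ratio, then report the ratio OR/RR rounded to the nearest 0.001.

3.650

Cells: a = 1931, b = 332, c = 1154, d = 1330.
OR = (1931·1330)/(332·1154) = 2568230/383128 = 6.70332
Risk in exposed = 1931/2263 = 0.85329; risk in unexposed = 1154/2484 = 0.46457; RR = 1.83672
OR/RR = 6.70332 / 1.83672 = 3.64961
The outcome is not rare, so the OR lies further from 1 than the RR.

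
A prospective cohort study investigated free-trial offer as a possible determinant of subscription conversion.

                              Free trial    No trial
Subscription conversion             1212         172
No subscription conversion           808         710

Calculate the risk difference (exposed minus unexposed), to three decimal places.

0.405

Reading the table with exposure as columns: a = 1212 (Free trial, case), b = 808 (Free trial, non-case), c = 172 (No trial, case), d = 710.
Risk in exposed = 1212/2020 = 0.600000; risk in unexposed = 172/882 = 0.195011.
Risk difference = 0.600000 − 0.195011 = 0.404989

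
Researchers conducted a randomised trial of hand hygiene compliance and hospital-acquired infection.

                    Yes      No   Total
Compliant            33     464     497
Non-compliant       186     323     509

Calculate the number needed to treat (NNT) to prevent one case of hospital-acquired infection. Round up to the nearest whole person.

4

Risk in treated group = 33/497 = 0.06640; risk in control = 186/509 = 0.36542.
Absolute risk reduction = 0.36542 − 0.06640 = 0.29902
NNT = 1 / ARR = 1 / 0.29902 = 3.344 → round up → 4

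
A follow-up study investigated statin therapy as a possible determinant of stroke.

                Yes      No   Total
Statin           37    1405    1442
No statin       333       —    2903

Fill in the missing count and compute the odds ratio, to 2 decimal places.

0.20

The missing cell is in the unexposed row: 2903 − 333 = 2570.
So a = 37, b = 1405, c = 333, d = 2570.
OR = (a·d)/(b·c) = (37 × 2570) / (1405 × 333) = 95090 / 467865 = 0.20324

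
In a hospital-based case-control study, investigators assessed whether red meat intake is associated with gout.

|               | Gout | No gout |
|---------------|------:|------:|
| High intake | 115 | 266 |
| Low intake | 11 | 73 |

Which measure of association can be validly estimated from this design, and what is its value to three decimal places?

Cells: a = 115, b = 266, c = 11, d = 73.
This is a hospital-based case-control study: participants were sampled on outcome status, so risks in the source population cannot be estimated directly — relative risk is not valid here. The odds ratio is the appropriate measure.
OR = (a·d)/(b·c) = (115 × 73) / (266 × 11) = 8395 / 2926 = 2.86910

2.869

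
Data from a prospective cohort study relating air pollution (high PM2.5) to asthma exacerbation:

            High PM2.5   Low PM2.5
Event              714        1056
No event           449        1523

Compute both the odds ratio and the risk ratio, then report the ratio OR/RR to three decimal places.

Reading the table with exposure as columns: a = 714 (High PM2.5, case), b = 449 (High PM2.5, non-case), c = 1056 (Low PM2.5, case), d = 1523.
OR = (714·1523)/(449·1056) = 1087422/474144 = 2.29344
Risk in exposed = 714/1163 = 0.61393; risk in unexposed = 1056/2579 = 0.40946; RR = 1.49936
OR/RR = 2.29344 / 1.49936 = 1.52961
The outcome is not rare, so the OR lies further from 1 than the RR.

1.530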